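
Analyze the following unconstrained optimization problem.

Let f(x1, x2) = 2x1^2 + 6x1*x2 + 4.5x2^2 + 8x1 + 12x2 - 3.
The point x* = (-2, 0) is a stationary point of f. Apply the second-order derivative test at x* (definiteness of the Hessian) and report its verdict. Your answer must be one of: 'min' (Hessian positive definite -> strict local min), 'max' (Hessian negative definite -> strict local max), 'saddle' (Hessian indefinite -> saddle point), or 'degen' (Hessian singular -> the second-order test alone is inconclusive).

Compute the Hessian H = grad^2 f:
  H = [[4, 6], [6, 9]]
Verify stationarity: grad f(x*) = H x* + g = (0, 0).
Eigenvalues of H: 0, 13.
H has a zero eigenvalue (singular; positive semidefinite but not definite), so H is neither positive definite, negative definite, nor indefinite. The second-order test alone is inconclusive -> degen.
(Indeed, f is constant along the null direction of H through x*, so x* is not a strict local extremum.)

degen


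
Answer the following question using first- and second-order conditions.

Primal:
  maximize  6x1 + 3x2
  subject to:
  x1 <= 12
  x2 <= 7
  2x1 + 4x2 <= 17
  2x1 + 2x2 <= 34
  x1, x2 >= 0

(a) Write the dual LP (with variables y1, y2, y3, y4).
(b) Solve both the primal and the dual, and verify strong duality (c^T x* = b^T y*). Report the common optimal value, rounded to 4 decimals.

The standard primal-dual pair for 'max c^T x s.t. A x <= b, x >= 0' is:
  Dual:  min b^T y  s.t.  A^T y >= c,  y >= 0.

So the dual LP is:
  minimize  12y1 + 7y2 + 17y3 + 34y4
  subject to:
    y1 + 2y3 + 2y4 >= 6
    y2 + 4y3 + 2y4 >= 3
    y1, y2, y3, y4 >= 0

Solving the primal: x* = (8.5, 0).
  primal value c^T x* = 51.
Solving the dual: y* = (0, 0, 3, 0).
  dual value b^T y* = 51.
Strong duality: c^T x* = b^T y*. Confirmed.

51


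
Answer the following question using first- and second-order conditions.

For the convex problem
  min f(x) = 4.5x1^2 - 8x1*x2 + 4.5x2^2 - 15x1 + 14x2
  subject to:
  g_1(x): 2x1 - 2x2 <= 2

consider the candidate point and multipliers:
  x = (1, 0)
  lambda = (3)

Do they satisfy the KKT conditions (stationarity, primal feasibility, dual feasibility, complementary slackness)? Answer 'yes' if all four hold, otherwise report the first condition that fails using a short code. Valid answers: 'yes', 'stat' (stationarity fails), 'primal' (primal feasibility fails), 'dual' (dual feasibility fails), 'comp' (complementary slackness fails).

Gradient of f: grad f(x) = Q x + c = (-6, 6)
Constraint values g_i(x) = a_i^T x - b_i:
  g_1((1, 0)) = 0
Stationarity residual: grad f(x) + sum_i lambda_i a_i = (0, 0)
  -> stationarity OK
Primal feasibility (all g_i <= 0): OK
Dual feasibility (all lambda_i >= 0): OK
Complementary slackness (lambda_i * g_i(x) = 0 for all i): OK

Verdict: yes, KKT holds.

yes


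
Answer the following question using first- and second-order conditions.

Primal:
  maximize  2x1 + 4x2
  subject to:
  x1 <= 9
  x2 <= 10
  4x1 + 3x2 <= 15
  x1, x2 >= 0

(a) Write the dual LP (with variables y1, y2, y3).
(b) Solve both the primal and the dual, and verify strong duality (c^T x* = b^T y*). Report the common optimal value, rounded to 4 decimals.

The standard primal-dual pair for 'max c^T x s.t. A x <= b, x >= 0' is:
  Dual:  min b^T y  s.t.  A^T y >= c,  y >= 0.

So the dual LP is:
  minimize  9y1 + 10y2 + 15y3
  subject to:
    y1 + 4y3 >= 2
    y2 + 3y3 >= 4
    y1, y2, y3 >= 0

Solving the primal: x* = (0, 5).
  primal value c^T x* = 20.
Solving the dual: y* = (0, 0, 1.3333).
  dual value b^T y* = 20.
Strong duality: c^T x* = b^T y*. Confirmed.

20


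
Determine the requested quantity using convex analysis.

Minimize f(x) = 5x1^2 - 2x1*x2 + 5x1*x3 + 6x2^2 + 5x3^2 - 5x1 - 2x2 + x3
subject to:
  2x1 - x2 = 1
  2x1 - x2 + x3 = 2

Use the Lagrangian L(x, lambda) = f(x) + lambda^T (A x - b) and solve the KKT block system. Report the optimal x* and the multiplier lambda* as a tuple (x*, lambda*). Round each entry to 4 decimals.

Form the Lagrangian:
  L(x, lambda) = (1/2) x^T Q x + c^T x + lambda^T (A x - b)
Stationarity (grad_x L = 0): Q x + c + A^T lambda = 0.
Primal feasibility: A x = b.

This gives the KKT block system:
  [ Q   A^T ] [ x     ]   [-c ]
  [ A    0  ] [ lambda ] = [ b ]

Solving the linear system:
  x*      = (0.52, 0.04, 1)
  lambda* = (11.04, -13.6)
  f(x*)   = 7.24

x* = (0.52, 0.04, 1), lambda* = (11.04, -13.6)


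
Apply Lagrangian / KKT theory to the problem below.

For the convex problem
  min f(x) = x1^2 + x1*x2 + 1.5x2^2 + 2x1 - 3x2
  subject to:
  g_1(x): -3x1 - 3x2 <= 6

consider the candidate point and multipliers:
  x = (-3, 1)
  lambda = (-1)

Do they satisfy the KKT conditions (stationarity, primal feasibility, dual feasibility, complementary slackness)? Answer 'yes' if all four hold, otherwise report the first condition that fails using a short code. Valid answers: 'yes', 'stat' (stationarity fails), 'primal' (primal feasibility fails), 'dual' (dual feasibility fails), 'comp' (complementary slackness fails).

Gradient of f: grad f(x) = Q x + c = (-3, -3)
Constraint values g_i(x) = a_i^T x - b_i:
  g_1((-3, 1)) = 0
Stationarity residual: grad f(x) + sum_i lambda_i a_i = (0, 0)
  -> stationarity OK
Primal feasibility (all g_i <= 0): OK
Dual feasibility (all lambda_i >= 0): FAILS
Complementary slackness (lambda_i * g_i(x) = 0 for all i): OK

Verdict: the first failing condition is dual_feasibility -> dual.

dual


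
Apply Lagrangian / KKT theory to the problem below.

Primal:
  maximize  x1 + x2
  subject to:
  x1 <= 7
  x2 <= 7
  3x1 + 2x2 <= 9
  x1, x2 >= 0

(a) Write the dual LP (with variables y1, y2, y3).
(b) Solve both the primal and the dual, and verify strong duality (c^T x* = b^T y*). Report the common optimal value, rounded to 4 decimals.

The standard primal-dual pair for 'max c^T x s.t. A x <= b, x >= 0' is:
  Dual:  min b^T y  s.t.  A^T y >= c,  y >= 0.

So the dual LP is:
  minimize  7y1 + 7y2 + 9y3
  subject to:
    y1 + 3y3 >= 1
    y2 + 2y3 >= 1
    y1, y2, y3 >= 0

Solving the primal: x* = (0, 4.5).
  primal value c^T x* = 4.5.
Solving the dual: y* = (0, 0, 0.5).
  dual value b^T y* = 4.5.
Strong duality: c^T x* = b^T y*. Confirmed.

4.5


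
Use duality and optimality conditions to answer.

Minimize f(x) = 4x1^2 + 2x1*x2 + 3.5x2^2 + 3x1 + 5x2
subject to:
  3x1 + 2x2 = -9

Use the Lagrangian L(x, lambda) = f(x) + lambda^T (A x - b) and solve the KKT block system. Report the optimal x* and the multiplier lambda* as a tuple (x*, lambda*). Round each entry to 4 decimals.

Form the Lagrangian:
  L(x, lambda) = (1/2) x^T Q x + c^T x + lambda^T (A x - b)
Stationarity (grad_x L = 0): Q x + c + A^T lambda = 0.
Primal feasibility: A x = b.

This gives the KKT block system:
  [ Q   A^T ] [ x     ]   [-c ]
  [ A    0  ] [ lambda ] = [ b ]

Solving the linear system:
  x*      = (-1.9014, -1.6479)
  lambda* = (5.169)
  f(x*)   = 16.2887

x* = (-1.9014, -1.6479), lambda* = (5.169)


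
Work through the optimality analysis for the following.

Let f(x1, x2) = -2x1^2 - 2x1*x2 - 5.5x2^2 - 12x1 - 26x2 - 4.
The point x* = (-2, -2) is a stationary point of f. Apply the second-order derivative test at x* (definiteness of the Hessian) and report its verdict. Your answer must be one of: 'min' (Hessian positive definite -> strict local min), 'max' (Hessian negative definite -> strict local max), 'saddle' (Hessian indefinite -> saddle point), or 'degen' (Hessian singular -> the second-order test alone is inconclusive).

Compute the Hessian H = grad^2 f:
  H = [[-4, -2], [-2, -11]]
Verify stationarity: grad f(x*) = H x* + g = (0, 0).
Eigenvalues of H: -11.5311, -3.4689.
Both eigenvalues < 0, so H is negative definite -> x* is a strict local max.

max


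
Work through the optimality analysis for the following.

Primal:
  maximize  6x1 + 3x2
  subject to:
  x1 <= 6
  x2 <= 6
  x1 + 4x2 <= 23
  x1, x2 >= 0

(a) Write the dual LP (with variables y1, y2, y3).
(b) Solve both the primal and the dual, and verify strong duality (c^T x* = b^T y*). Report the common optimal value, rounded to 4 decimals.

The standard primal-dual pair for 'max c^T x s.t. A x <= b, x >= 0' is:
  Dual:  min b^T y  s.t.  A^T y >= c,  y >= 0.

So the dual LP is:
  minimize  6y1 + 6y2 + 23y3
  subject to:
    y1 + y3 >= 6
    y2 + 4y3 >= 3
    y1, y2, y3 >= 0

Solving the primal: x* = (6, 4.25).
  primal value c^T x* = 48.75.
Solving the dual: y* = (5.25, 0, 0.75).
  dual value b^T y* = 48.75.
Strong duality: c^T x* = b^T y*. Confirmed.

48.75


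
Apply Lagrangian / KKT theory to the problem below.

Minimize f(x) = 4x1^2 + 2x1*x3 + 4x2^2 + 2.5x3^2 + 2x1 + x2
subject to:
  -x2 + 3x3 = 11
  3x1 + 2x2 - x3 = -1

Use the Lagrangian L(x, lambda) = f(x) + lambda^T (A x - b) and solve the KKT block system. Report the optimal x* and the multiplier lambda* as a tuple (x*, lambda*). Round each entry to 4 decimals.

Form the Lagrangian:
  L(x, lambda) = (1/2) x^T Q x + c^T x + lambda^T (A x - b)
Stationarity (grad_x L = 0): Q x + c + A^T lambda = 0.
Primal feasibility: A x = b.

This gives the KKT block system:
  [ Q   A^T ] [ x     ]   [-c ]
  [ A    0  ] [ lambda ] = [ b ]

Solving the linear system:
  x*      = (0.8115, 0.1393, 3.7131)
  lambda* = (-8.4982, -5.3061)
  f(x*)   = 44.9682

x* = (0.8115, 0.1393, 3.7131), lambda* = (-8.4982, -5.3061)


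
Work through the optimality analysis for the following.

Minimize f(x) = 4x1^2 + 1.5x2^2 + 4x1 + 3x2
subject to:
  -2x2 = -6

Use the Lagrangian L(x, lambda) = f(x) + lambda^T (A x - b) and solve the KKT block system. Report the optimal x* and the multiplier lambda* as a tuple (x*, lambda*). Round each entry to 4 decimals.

Form the Lagrangian:
  L(x, lambda) = (1/2) x^T Q x + c^T x + lambda^T (A x - b)
Stationarity (grad_x L = 0): Q x + c + A^T lambda = 0.
Primal feasibility: A x = b.

This gives the KKT block system:
  [ Q   A^T ] [ x     ]   [-c ]
  [ A    0  ] [ lambda ] = [ b ]

Solving the linear system:
  x*      = (-0.5, 3)
  lambda* = (6)
  f(x*)   = 21.5

x* = (-0.5, 3), lambda* = (6)


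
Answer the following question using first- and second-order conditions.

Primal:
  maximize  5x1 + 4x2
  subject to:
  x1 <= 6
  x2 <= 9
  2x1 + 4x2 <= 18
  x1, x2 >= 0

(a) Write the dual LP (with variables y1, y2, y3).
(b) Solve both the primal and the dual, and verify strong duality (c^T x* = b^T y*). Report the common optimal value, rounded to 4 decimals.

The standard primal-dual pair for 'max c^T x s.t. A x <= b, x >= 0' is:
  Dual:  min b^T y  s.t.  A^T y >= c,  y >= 0.

So the dual LP is:
  minimize  6y1 + 9y2 + 18y3
  subject to:
    y1 + 2y3 >= 5
    y2 + 4y3 >= 4
    y1, y2, y3 >= 0

Solving the primal: x* = (6, 1.5).
  primal value c^T x* = 36.
Solving the dual: y* = (3, 0, 1).
  dual value b^T y* = 36.
Strong duality: c^T x* = b^T y*. Confirmed.

36


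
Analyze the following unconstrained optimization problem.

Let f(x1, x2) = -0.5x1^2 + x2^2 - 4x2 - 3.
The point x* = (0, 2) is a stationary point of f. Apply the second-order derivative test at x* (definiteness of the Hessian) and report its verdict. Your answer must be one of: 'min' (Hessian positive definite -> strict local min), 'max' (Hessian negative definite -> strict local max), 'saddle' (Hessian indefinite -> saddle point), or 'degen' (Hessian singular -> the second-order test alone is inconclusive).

Compute the Hessian H = grad^2 f:
  H = [[-1, 0], [0, 2]]
Verify stationarity: grad f(x*) = H x* + g = (0, 0).
Eigenvalues of H: -1, 2.
Eigenvalues have mixed signs, so H is indefinite -> x* is a saddle point.

saddle


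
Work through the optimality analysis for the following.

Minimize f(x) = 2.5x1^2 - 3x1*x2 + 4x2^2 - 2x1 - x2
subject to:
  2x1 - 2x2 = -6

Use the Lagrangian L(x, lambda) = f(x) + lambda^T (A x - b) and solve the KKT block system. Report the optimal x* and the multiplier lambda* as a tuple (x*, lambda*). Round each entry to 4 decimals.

Form the Lagrangian:
  L(x, lambda) = (1/2) x^T Q x + c^T x + lambda^T (A x - b)
Stationarity (grad_x L = 0): Q x + c + A^T lambda = 0.
Primal feasibility: A x = b.

This gives the KKT block system:
  [ Q   A^T ] [ x     ]   [-c ]
  [ A    0  ] [ lambda ] = [ b ]

Solving the linear system:
  x*      = (-1.7143, 1.2857)
  lambda* = (7.2143)
  f(x*)   = 22.7143

x* = (-1.7143, 1.2857), lambda* = (7.2143)


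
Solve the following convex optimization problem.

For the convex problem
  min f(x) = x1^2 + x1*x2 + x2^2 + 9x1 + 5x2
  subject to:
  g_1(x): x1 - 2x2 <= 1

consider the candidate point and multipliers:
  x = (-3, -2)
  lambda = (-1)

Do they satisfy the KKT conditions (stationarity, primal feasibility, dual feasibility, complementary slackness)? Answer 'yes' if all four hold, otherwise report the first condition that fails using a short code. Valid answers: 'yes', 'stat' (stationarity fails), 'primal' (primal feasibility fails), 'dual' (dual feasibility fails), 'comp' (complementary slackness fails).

Gradient of f: grad f(x) = Q x + c = (1, -2)
Constraint values g_i(x) = a_i^T x - b_i:
  g_1((-3, -2)) = 0
Stationarity residual: grad f(x) + sum_i lambda_i a_i = (0, 0)
  -> stationarity OK
Primal feasibility (all g_i <= 0): OK
Dual feasibility (all lambda_i >= 0): FAILS
Complementary slackness (lambda_i * g_i(x) = 0 for all i): OK

Verdict: the first failing condition is dual_feasibility -> dual.

dual


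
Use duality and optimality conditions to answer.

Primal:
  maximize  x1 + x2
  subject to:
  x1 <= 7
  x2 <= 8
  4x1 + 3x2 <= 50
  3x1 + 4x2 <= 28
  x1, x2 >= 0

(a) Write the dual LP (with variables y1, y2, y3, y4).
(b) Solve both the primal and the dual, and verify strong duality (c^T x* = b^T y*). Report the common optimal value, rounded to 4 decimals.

The standard primal-dual pair for 'max c^T x s.t. A x <= b, x >= 0' is:
  Dual:  min b^T y  s.t.  A^T y >= c,  y >= 0.

So the dual LP is:
  minimize  7y1 + 8y2 + 50y3 + 28y4
  subject to:
    y1 + 4y3 + 3y4 >= 1
    y2 + 3y3 + 4y4 >= 1
    y1, y2, y3, y4 >= 0

Solving the primal: x* = (7, 1.75).
  primal value c^T x* = 8.75.
Solving the dual: y* = (0.25, 0, 0, 0.25).
  dual value b^T y* = 8.75.
Strong duality: c^T x* = b^T y*. Confirmed.

8.75


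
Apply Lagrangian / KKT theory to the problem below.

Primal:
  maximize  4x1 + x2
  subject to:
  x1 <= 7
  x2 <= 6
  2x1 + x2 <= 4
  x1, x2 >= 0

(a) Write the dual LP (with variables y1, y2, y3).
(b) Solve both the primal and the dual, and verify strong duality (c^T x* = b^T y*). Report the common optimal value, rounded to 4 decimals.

The standard primal-dual pair for 'max c^T x s.t. A x <= b, x >= 0' is:
  Dual:  min b^T y  s.t.  A^T y >= c,  y >= 0.

So the dual LP is:
  minimize  7y1 + 6y2 + 4y3
  subject to:
    y1 + 2y3 >= 4
    y2 + y3 >= 1
    y1, y2, y3 >= 0

Solving the primal: x* = (2, 0).
  primal value c^T x* = 8.
Solving the dual: y* = (0, 0, 2).
  dual value b^T y* = 8.
Strong duality: c^T x* = b^T y*. Confirmed.

8


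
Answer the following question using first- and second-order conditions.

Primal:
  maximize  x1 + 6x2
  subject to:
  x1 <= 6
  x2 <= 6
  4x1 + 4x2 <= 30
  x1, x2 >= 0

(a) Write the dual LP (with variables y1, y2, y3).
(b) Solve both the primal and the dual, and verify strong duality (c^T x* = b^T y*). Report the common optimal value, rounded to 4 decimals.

The standard primal-dual pair for 'max c^T x s.t. A x <= b, x >= 0' is:
  Dual:  min b^T y  s.t.  A^T y >= c,  y >= 0.

So the dual LP is:
  minimize  6y1 + 6y2 + 30y3
  subject to:
    y1 + 4y3 >= 1
    y2 + 4y3 >= 6
    y1, y2, y3 >= 0

Solving the primal: x* = (1.5, 6).
  primal value c^T x* = 37.5.
Solving the dual: y* = (0, 5, 0.25).
  dual value b^T y* = 37.5.
Strong duality: c^T x* = b^T y*. Confirmed.

37.5


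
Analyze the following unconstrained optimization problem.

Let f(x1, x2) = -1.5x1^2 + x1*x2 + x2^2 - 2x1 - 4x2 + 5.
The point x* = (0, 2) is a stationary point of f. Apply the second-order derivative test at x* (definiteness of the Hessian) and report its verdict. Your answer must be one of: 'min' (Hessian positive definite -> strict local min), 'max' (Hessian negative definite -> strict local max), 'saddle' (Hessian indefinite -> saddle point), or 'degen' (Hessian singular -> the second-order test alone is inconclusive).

Compute the Hessian H = grad^2 f:
  H = [[-3, 1], [1, 2]]
Verify stationarity: grad f(x*) = H x* + g = (0, 0).
Eigenvalues of H: -3.1926, 2.1926.
Eigenvalues have mixed signs, so H is indefinite -> x* is a saddle point.

saddle


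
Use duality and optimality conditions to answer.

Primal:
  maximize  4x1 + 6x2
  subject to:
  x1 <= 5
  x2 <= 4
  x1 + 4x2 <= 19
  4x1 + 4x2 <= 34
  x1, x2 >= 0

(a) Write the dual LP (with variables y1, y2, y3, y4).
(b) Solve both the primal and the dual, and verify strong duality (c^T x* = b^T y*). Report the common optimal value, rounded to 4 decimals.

The standard primal-dual pair for 'max c^T x s.t. A x <= b, x >= 0' is:
  Dual:  min b^T y  s.t.  A^T y >= c,  y >= 0.

So the dual LP is:
  minimize  5y1 + 4y2 + 19y3 + 34y4
  subject to:
    y1 + y3 + 4y4 >= 4
    y2 + 4y3 + 4y4 >= 6
    y1, y2, y3, y4 >= 0

Solving the primal: x* = (5, 3.5).
  primal value c^T x* = 41.
Solving the dual: y* = (0, 0, 0.6667, 0.8333).
  dual value b^T y* = 41.
Strong duality: c^T x* = b^T y*. Confirmed.

41


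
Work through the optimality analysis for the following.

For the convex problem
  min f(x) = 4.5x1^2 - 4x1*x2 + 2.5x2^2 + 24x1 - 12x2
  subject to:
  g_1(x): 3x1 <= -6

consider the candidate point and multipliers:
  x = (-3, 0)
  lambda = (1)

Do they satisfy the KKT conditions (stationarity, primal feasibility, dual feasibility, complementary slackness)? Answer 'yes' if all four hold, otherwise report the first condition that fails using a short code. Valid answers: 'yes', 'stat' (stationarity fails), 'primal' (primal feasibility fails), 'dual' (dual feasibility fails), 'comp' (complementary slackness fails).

Gradient of f: grad f(x) = Q x + c = (-3, 0)
Constraint values g_i(x) = a_i^T x - b_i:
  g_1((-3, 0)) = -3
Stationarity residual: grad f(x) + sum_i lambda_i a_i = (0, 0)
  -> stationarity OK
Primal feasibility (all g_i <= 0): OK
Dual feasibility (all lambda_i >= 0): OK
Complementary slackness (lambda_i * g_i(x) = 0 for all i): FAILS

Verdict: the first failing condition is complementary_slackness -> comp.

comp


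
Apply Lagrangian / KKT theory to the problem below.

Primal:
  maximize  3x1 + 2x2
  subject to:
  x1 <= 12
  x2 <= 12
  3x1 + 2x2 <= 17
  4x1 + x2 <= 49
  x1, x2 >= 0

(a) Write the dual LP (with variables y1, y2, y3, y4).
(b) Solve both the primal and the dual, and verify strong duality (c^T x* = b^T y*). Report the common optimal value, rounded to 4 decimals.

The standard primal-dual pair for 'max c^T x s.t. A x <= b, x >= 0' is:
  Dual:  min b^T y  s.t.  A^T y >= c,  y >= 0.

So the dual LP is:
  minimize  12y1 + 12y2 + 17y3 + 49y4
  subject to:
    y1 + 3y3 + 4y4 >= 3
    y2 + 2y3 + y4 >= 2
    y1, y2, y3, y4 >= 0

Solving the primal: x* = (5.6667, 0).
  primal value c^T x* = 17.
Solving the dual: y* = (0, 0, 1, 0).
  dual value b^T y* = 17.
Strong duality: c^T x* = b^T y*. Confirmed.

17


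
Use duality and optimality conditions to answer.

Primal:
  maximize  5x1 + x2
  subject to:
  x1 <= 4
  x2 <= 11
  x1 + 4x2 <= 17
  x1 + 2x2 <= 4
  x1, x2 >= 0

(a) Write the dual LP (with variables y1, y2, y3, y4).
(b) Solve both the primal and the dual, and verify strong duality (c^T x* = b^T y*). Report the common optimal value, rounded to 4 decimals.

The standard primal-dual pair for 'max c^T x s.t. A x <= b, x >= 0' is:
  Dual:  min b^T y  s.t.  A^T y >= c,  y >= 0.

So the dual LP is:
  minimize  4y1 + 11y2 + 17y3 + 4y4
  subject to:
    y1 + y3 + y4 >= 5
    y2 + 4y3 + 2y4 >= 1
    y1, y2, y3, y4 >= 0

Solving the primal: x* = (4, 0).
  primal value c^T x* = 20.
Solving the dual: y* = (4.5, 0, 0, 0.5).
  dual value b^T y* = 20.
Strong duality: c^T x* = b^T y*. Confirmed.

20


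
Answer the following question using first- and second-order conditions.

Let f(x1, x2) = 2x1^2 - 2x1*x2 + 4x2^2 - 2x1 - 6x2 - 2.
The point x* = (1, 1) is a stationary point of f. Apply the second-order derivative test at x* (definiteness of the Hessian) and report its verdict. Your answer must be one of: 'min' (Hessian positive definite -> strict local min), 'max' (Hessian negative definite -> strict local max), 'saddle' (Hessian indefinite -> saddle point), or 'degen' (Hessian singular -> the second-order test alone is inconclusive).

Compute the Hessian H = grad^2 f:
  H = [[4, -2], [-2, 8]]
Verify stationarity: grad f(x*) = H x* + g = (0, 0).
Eigenvalues of H: 3.1716, 8.8284.
Both eigenvalues > 0, so H is positive definite -> x* is a strict local min.

min


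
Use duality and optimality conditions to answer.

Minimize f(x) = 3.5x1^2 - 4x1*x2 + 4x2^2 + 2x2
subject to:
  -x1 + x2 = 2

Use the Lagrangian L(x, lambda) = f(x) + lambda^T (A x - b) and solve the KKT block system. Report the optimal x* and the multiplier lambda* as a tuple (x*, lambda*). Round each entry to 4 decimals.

Form the Lagrangian:
  L(x, lambda) = (1/2) x^T Q x + c^T x + lambda^T (A x - b)
Stationarity (grad_x L = 0): Q x + c + A^T lambda = 0.
Primal feasibility: A x = b.

This gives the KKT block system:
  [ Q   A^T ] [ x     ]   [-c ]
  [ A    0  ] [ lambda ] = [ b ]

Solving the linear system:
  x*      = (-1.4286, 0.5714)
  lambda* = (-12.2857)
  f(x*)   = 12.8571

x* = (-1.4286, 0.5714), lambda* = (-12.2857)


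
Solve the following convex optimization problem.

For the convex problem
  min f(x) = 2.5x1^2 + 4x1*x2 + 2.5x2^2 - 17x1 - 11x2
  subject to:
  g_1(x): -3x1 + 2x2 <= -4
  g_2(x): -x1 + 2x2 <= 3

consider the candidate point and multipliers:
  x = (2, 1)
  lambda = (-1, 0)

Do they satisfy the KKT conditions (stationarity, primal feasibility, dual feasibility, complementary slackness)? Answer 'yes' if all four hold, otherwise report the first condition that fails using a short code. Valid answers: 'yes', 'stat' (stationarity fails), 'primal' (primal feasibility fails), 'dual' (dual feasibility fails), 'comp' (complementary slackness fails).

Gradient of f: grad f(x) = Q x + c = (-3, 2)
Constraint values g_i(x) = a_i^T x - b_i:
  g_1((2, 1)) = 0
  g_2((2, 1)) = -3
Stationarity residual: grad f(x) + sum_i lambda_i a_i = (0, 0)
  -> stationarity OK
Primal feasibility (all g_i <= 0): OK
Dual feasibility (all lambda_i >= 0): FAILS
Complementary slackness (lambda_i * g_i(x) = 0 for all i): OK

Verdict: the first failing condition is dual_feasibility -> dual.

dual


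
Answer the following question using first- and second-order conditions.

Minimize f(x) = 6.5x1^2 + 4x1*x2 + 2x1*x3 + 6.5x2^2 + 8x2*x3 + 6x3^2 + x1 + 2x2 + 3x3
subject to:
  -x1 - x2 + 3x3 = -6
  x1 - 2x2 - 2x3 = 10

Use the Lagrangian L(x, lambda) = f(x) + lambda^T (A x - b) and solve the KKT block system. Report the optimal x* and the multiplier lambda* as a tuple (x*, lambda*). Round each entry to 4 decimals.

Form the Lagrangian:
  L(x, lambda) = (1/2) x^T Q x + c^T x + lambda^T (A x - b)
Stationarity (grad_x L = 0): Q x + c + A^T lambda = 0.
Primal feasibility: A x = b.

This gives the KKT block system:
  [ Q   A^T ] [ x     ]   [-c ]
  [ A    0  ] [ lambda ] = [ b ]

Solving the linear system:
  x*      = (2.0758, -1.9905, -1.9716)
  lambda* = (0.2713, -15.8088)
  f(x*)   = 75.9479

x* = (2.0758, -1.9905, -1.9716), lambda* = (0.2713, -15.8088)


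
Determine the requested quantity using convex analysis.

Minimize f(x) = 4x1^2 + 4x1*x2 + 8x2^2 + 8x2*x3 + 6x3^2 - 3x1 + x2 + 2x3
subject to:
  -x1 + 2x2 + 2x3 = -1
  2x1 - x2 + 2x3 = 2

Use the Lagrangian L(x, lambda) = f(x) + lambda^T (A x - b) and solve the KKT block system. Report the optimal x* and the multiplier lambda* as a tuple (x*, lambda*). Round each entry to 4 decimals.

Form the Lagrangian:
  L(x, lambda) = (1/2) x^T Q x + c^T x + lambda^T (A x - b)
Stationarity (grad_x L = 0): Q x + c + A^T lambda = 0.
Primal feasibility: A x = b.

This gives the KKT block system:
  [ Q   A^T ] [ x     ]   [-c ]
  [ A    0  ] [ lambda ] = [ b ]

Solving the linear system:
  x*      = (0.6667, -0.3333, 0.1667)
  lambda* = (-0.1111, -0.5556)
  f(x*)   = -0.5

x* = (0.6667, -0.3333, 0.1667), lambda* = (-0.1111, -0.5556)


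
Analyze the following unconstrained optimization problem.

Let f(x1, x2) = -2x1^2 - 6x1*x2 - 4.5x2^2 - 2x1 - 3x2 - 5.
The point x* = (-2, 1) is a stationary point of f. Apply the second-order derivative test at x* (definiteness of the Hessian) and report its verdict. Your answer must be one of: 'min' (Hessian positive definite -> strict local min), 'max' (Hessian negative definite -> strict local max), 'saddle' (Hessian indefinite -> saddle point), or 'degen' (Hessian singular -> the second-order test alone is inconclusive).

Compute the Hessian H = grad^2 f:
  H = [[-4, -6], [-6, -9]]
Verify stationarity: grad f(x*) = H x* + g = (0, 0).
Eigenvalues of H: -13, 0.
H has a zero eigenvalue (singular; negative semidefinite but not definite), so H is neither positive definite, negative definite, nor indefinite. The second-order test alone is inconclusive -> degen.
(Indeed, f is constant along the null direction of H through x*, so x* is not a strict local extremum.)

degen


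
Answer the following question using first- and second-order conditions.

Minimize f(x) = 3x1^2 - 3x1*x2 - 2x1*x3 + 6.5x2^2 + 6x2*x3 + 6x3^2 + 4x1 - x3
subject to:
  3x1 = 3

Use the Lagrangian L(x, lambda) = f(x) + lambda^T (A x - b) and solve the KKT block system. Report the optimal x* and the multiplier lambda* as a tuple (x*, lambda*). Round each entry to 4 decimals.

Form the Lagrangian:
  L(x, lambda) = (1/2) x^T Q x + c^T x + lambda^T (A x - b)
Stationarity (grad_x L = 0): Q x + c + A^T lambda = 0.
Primal feasibility: A x = b.

This gives the KKT block system:
  [ Q   A^T ] [ x     ]   [-c ]
  [ A    0  ] [ lambda ] = [ b ]

Solving the linear system:
  x*      = (1, 0.15, 0.175)
  lambda* = (-3.0667)
  f(x*)   = 6.5125

x* = (1, 0.15, 0.175), lambda* = (-3.0667)


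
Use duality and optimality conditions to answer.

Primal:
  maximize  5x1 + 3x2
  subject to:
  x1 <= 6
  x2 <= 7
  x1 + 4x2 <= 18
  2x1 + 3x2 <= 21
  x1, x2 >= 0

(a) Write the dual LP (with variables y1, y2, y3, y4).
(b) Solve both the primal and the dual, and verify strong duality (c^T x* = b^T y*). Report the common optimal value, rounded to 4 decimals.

The standard primal-dual pair for 'max c^T x s.t. A x <= b, x >= 0' is:
  Dual:  min b^T y  s.t.  A^T y >= c,  y >= 0.

So the dual LP is:
  minimize  6y1 + 7y2 + 18y3 + 21y4
  subject to:
    y1 + y3 + 2y4 >= 5
    y2 + 4y3 + 3y4 >= 3
    y1, y2, y3, y4 >= 0

Solving the primal: x* = (6, 3).
  primal value c^T x* = 39.
Solving the dual: y* = (4.25, 0, 0.75, 0).
  dual value b^T y* = 39.
Strong duality: c^T x* = b^T y*. Confirmed.

39


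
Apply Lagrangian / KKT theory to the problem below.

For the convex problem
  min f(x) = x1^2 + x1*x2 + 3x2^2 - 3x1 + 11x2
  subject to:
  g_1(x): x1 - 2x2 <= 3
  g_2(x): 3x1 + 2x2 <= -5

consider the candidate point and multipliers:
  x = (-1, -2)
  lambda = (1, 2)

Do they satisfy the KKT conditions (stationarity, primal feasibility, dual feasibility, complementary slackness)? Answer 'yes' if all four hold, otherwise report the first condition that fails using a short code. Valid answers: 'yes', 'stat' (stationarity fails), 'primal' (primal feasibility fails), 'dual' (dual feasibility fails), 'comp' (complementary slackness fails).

Gradient of f: grad f(x) = Q x + c = (-7, -2)
Constraint values g_i(x) = a_i^T x - b_i:
  g_1((-1, -2)) = 0
  g_2((-1, -2)) = -2
Stationarity residual: grad f(x) + sum_i lambda_i a_i = (0, 0)
  -> stationarity OK
Primal feasibility (all g_i <= 0): OK
Dual feasibility (all lambda_i >= 0): OK
Complementary slackness (lambda_i * g_i(x) = 0 for all i): FAILS

Verdict: the first failing condition is complementary_slackness -> comp.

comp


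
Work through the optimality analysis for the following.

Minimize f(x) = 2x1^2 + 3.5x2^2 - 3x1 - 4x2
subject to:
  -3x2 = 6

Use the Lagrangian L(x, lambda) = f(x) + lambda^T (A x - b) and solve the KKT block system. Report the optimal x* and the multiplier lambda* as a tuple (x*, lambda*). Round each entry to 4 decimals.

Form the Lagrangian:
  L(x, lambda) = (1/2) x^T Q x + c^T x + lambda^T (A x - b)
Stationarity (grad_x L = 0): Q x + c + A^T lambda = 0.
Primal feasibility: A x = b.

This gives the KKT block system:
  [ Q   A^T ] [ x     ]   [-c ]
  [ A    0  ] [ lambda ] = [ b ]

Solving the linear system:
  x*      = (0.75, -2)
  lambda* = (-6)
  f(x*)   = 20.875

x* = (0.75, -2), lambda* = (-6)


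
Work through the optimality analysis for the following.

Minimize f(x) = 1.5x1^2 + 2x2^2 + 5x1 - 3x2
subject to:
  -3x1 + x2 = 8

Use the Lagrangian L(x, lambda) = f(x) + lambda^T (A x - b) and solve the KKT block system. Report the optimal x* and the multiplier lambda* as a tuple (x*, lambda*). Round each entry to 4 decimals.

Form the Lagrangian:
  L(x, lambda) = (1/2) x^T Q x + c^T x + lambda^T (A x - b)
Stationarity (grad_x L = 0): Q x + c + A^T lambda = 0.
Primal feasibility: A x = b.

This gives the KKT block system:
  [ Q   A^T ] [ x     ]   [-c ]
  [ A    0  ] [ lambda ] = [ b ]

Solving the linear system:
  x*      = (-2.359, 0.9231)
  lambda* = (-0.6923)
  f(x*)   = -4.5128

x* = (-2.359, 0.9231), lambda* = (-0.6923)


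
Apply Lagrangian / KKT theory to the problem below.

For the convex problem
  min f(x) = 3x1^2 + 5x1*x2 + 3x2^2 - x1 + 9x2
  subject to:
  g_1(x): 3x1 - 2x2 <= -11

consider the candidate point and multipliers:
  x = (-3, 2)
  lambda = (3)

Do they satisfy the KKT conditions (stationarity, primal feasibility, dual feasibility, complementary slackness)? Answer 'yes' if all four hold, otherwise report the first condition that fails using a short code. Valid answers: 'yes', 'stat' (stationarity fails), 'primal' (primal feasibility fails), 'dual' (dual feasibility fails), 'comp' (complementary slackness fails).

Gradient of f: grad f(x) = Q x + c = (-9, 6)
Constraint values g_i(x) = a_i^T x - b_i:
  g_1((-3, 2)) = -2
Stationarity residual: grad f(x) + sum_i lambda_i a_i = (0, 0)
  -> stationarity OK
Primal feasibility (all g_i <= 0): OK
Dual feasibility (all lambda_i >= 0): OK
Complementary slackness (lambda_i * g_i(x) = 0 for all i): FAILS

Verdict: the first failing condition is complementary_slackness -> comp.

comp


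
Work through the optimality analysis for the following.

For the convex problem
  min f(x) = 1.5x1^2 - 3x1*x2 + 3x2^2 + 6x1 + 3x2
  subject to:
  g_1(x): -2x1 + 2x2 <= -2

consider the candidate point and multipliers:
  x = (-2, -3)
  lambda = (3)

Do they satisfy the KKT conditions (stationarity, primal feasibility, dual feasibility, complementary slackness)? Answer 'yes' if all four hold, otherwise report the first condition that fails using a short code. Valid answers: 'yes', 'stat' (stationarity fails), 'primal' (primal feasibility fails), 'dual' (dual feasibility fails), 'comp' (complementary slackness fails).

Gradient of f: grad f(x) = Q x + c = (9, -9)
Constraint values g_i(x) = a_i^T x - b_i:
  g_1((-2, -3)) = 0
Stationarity residual: grad f(x) + sum_i lambda_i a_i = (3, -3)
  -> stationarity FAILS
Primal feasibility (all g_i <= 0): OK
Dual feasibility (all lambda_i >= 0): OK
Complementary slackness (lambda_i * g_i(x) = 0 for all i): OK

Verdict: the first failing condition is stationarity -> stat.

stat


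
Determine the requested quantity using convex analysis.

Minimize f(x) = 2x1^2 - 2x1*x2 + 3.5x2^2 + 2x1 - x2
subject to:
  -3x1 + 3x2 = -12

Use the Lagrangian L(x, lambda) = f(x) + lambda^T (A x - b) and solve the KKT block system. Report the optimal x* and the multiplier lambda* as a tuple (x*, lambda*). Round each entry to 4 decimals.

Form the Lagrangian:
  L(x, lambda) = (1/2) x^T Q x + c^T x + lambda^T (A x - b)
Stationarity (grad_x L = 0): Q x + c + A^T lambda = 0.
Primal feasibility: A x = b.

This gives the KKT block system:
  [ Q   A^T ] [ x     ]   [-c ]
  [ A    0  ] [ lambda ] = [ b ]

Solving the linear system:
  x*      = (2.7143, -1.2857)
  lambda* = (5.1429)
  f(x*)   = 34.2143

x* = (2.7143, -1.2857), lambda* = (5.1429)


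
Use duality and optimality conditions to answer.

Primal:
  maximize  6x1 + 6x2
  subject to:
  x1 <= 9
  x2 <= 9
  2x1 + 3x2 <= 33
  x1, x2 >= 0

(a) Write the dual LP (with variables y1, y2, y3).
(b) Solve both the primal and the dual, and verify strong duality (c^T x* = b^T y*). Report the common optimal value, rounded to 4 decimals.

The standard primal-dual pair for 'max c^T x s.t. A x <= b, x >= 0' is:
  Dual:  min b^T y  s.t.  A^T y >= c,  y >= 0.

So the dual LP is:
  minimize  9y1 + 9y2 + 33y3
  subject to:
    y1 + 2y3 >= 6
    y2 + 3y3 >= 6
    y1, y2, y3 >= 0

Solving the primal: x* = (9, 5).
  primal value c^T x* = 84.
Solving the dual: y* = (2, 0, 2).
  dual value b^T y* = 84.
Strong duality: c^T x* = b^T y*. Confirmed.

84


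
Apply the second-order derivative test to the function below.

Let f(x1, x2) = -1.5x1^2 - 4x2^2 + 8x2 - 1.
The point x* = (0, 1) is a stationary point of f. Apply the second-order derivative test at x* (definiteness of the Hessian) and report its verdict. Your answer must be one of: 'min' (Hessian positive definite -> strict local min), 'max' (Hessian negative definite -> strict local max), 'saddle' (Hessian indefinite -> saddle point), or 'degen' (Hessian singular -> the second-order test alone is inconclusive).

Compute the Hessian H = grad^2 f:
  H = [[-3, 0], [0, -8]]
Verify stationarity: grad f(x*) = H x* + g = (0, 0).
Eigenvalues of H: -8, -3.
Both eigenvalues < 0, so H is negative definite -> x* is a strict local max.

max


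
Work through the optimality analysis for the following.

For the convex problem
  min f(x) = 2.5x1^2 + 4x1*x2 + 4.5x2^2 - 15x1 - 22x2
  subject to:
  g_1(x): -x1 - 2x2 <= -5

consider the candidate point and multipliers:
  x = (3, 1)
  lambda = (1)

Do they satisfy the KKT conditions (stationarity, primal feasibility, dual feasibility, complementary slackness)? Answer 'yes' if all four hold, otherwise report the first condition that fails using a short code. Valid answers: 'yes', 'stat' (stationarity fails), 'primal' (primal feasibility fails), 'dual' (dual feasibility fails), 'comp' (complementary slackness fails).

Gradient of f: grad f(x) = Q x + c = (4, -1)
Constraint values g_i(x) = a_i^T x - b_i:
  g_1((3, 1)) = 0
Stationarity residual: grad f(x) + sum_i lambda_i a_i = (3, -3)
  -> stationarity FAILS
Primal feasibility (all g_i <= 0): OK
Dual feasibility (all lambda_i >= 0): OK
Complementary slackness (lambda_i * g_i(x) = 0 for all i): OK

Verdict: the first failing condition is stationarity -> stat.

stat


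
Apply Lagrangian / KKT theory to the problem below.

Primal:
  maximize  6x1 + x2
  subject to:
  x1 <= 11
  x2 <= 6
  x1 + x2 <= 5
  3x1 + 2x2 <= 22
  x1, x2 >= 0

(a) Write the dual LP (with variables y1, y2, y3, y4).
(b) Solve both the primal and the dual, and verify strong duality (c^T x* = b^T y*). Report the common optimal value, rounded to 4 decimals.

The standard primal-dual pair for 'max c^T x s.t. A x <= b, x >= 0' is:
  Dual:  min b^T y  s.t.  A^T y >= c,  y >= 0.

So the dual LP is:
  minimize  11y1 + 6y2 + 5y3 + 22y4
  subject to:
    y1 + y3 + 3y4 >= 6
    y2 + y3 + 2y4 >= 1
    y1, y2, y3, y4 >= 0

Solving the primal: x* = (5, 0).
  primal value c^T x* = 30.
Solving the dual: y* = (0, 0, 6, 0).
  dual value b^T y* = 30.
Strong duality: c^T x* = b^T y*. Confirmed.

30


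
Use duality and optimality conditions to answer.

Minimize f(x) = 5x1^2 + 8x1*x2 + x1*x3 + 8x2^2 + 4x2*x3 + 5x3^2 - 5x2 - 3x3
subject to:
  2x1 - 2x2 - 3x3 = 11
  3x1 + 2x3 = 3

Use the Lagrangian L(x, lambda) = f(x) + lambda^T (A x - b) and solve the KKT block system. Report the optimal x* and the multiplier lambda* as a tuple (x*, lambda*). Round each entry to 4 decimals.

Form the Lagrangian:
  L(x, lambda) = (1/2) x^T Q x + c^T x + lambda^T (A x - b)
Stationarity (grad_x L = 0): Q x + c + A^T lambda = 0.
Primal feasibility: A x = b.

This gives the KKT block system:
  [ Q   A^T ] [ x     ]   [-c ]
  [ A    0  ] [ lambda ] = [ b ]

Solving the linear system:
  x*      = (2.0414, -1.1155, -1.5621)
  lambda* = (-6.383, 0.9462)
  f(x*)   = 38.819

x* = (2.0414, -1.1155, -1.5621), lambda* = (-6.383, 0.9462)


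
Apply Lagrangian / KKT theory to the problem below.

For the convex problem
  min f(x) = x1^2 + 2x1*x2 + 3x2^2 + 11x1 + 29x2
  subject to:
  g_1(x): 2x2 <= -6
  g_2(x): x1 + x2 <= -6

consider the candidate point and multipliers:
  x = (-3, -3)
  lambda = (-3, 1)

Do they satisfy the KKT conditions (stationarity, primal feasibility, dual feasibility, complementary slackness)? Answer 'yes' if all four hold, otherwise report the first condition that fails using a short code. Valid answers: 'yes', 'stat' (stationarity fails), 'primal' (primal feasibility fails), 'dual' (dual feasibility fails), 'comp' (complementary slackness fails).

Gradient of f: grad f(x) = Q x + c = (-1, 5)
Constraint values g_i(x) = a_i^T x - b_i:
  g_1((-3, -3)) = 0
  g_2((-3, -3)) = 0
Stationarity residual: grad f(x) + sum_i lambda_i a_i = (0, 0)
  -> stationarity OK
Primal feasibility (all g_i <= 0): OK
Dual feasibility (all lambda_i >= 0): FAILS
Complementary slackness (lambda_i * g_i(x) = 0 for all i): OK

Verdict: the first failing condition is dual_feasibility -> dual.

dual


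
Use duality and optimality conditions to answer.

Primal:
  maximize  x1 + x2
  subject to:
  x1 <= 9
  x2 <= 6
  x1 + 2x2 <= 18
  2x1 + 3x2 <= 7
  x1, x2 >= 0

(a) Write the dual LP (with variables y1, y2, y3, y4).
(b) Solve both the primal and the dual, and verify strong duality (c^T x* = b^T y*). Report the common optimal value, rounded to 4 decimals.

The standard primal-dual pair for 'max c^T x s.t. A x <= b, x >= 0' is:
  Dual:  min b^T y  s.t.  A^T y >= c,  y >= 0.

So the dual LP is:
  minimize  9y1 + 6y2 + 18y3 + 7y4
  subject to:
    y1 + y3 + 2y4 >= 1
    y2 + 2y3 + 3y4 >= 1
    y1, y2, y3, y4 >= 0

Solving the primal: x* = (3.5, 0).
  primal value c^T x* = 3.5.
Solving the dual: y* = (0, 0, 0, 0.5).
  dual value b^T y* = 3.5.
Strong duality: c^T x* = b^T y*. Confirmed.

3.5


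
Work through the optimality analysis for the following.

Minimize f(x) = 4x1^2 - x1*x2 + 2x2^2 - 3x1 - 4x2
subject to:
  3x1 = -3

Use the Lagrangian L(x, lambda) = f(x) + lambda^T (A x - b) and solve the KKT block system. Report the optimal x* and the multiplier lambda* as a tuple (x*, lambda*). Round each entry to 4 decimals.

Form the Lagrangian:
  L(x, lambda) = (1/2) x^T Q x + c^T x + lambda^T (A x - b)
Stationarity (grad_x L = 0): Q x + c + A^T lambda = 0.
Primal feasibility: A x = b.

This gives the KKT block system:
  [ Q   A^T ] [ x     ]   [-c ]
  [ A    0  ] [ lambda ] = [ b ]

Solving the linear system:
  x*      = (-1, 0.75)
  lambda* = (3.9167)
  f(x*)   = 5.875

x* = (-1, 0.75), lambda* = (3.9167)


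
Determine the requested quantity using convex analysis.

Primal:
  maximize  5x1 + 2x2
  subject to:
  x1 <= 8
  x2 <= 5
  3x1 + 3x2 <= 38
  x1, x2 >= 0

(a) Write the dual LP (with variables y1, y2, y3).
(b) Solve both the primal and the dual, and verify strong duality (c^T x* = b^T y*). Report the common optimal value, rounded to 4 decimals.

The standard primal-dual pair for 'max c^T x s.t. A x <= b, x >= 0' is:
  Dual:  min b^T y  s.t.  A^T y >= c,  y >= 0.

So the dual LP is:
  minimize  8y1 + 5y2 + 38y3
  subject to:
    y1 + 3y3 >= 5
    y2 + 3y3 >= 2
    y1, y2, y3 >= 0

Solving the primal: x* = (8, 4.6667).
  primal value c^T x* = 49.3333.
Solving the dual: y* = (3, 0, 0.6667).
  dual value b^T y* = 49.3333.
Strong duality: c^T x* = b^T y*. Confirmed.

49.3333


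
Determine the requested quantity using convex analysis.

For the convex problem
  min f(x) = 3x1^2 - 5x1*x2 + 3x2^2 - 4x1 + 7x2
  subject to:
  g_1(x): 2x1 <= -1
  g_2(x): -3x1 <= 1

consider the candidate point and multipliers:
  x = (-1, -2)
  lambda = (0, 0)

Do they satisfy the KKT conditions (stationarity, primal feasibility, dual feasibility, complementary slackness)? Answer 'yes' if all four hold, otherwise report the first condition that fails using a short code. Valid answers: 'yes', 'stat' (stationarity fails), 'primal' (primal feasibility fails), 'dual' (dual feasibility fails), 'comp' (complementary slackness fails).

Gradient of f: grad f(x) = Q x + c = (0, 0)
Constraint values g_i(x) = a_i^T x - b_i:
  g_1((-1, -2)) = -1
  g_2((-1, -2)) = 2
Stationarity residual: grad f(x) + sum_i lambda_i a_i = (0, 0)
  -> stationarity OK
Primal feasibility (all g_i <= 0): FAILS
Dual feasibility (all lambda_i >= 0): OK
Complementary slackness (lambda_i * g_i(x) = 0 for all i): OK

Verdict: the first failing condition is primal_feasibility -> primal.

primal
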